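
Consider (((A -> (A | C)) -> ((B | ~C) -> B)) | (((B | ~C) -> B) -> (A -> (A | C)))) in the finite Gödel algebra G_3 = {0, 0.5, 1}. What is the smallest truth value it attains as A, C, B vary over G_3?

1.00

Every assignment gives 1. For instance at A = 0, C = 0, B = 0:
  (A | C) = max(0, 0) = 0
  (A -> (A | C)): 0 ≤ 0, so result = 1
  ~C: Gödel ¬ of 0 = 1 (operand is 0)
  (B | ~C) = max(0, 1) = 1
  ((B | ~C) -> B): 1 > 0, so result = 0
  ((A -> (A | C)) -> ((B | ~C) -> B)): 1 > 0, so result = 0
  ~C: Gödel ¬ of 0 = 1 (operand is 0)
  (B | ~C) = max(0, 1) = 1
  ((B | ~C) -> B): 1 > 0, so result = 0
  (A | C) = max(0, 0) = 0
  (A -> (A | C)): 0 ≤ 0, so result = 1
  (((B | ~C) -> B) -> (A -> (A | C))): 0 ≤ 1, so result = 1
  (((A -> (A | C)) -> ((B | ~C) -> B)) | (((B | ~C) -> B) -> (A -> (A | C)))) = max(0, 1) = 1
All 27 assignments give value 1 — the formula is a G_3-tautology.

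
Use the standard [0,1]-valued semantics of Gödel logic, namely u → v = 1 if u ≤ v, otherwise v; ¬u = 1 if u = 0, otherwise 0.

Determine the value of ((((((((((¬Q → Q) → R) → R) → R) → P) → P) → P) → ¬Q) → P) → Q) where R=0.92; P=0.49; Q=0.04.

0.04

¬Q: Gödel ¬ of 0.04 = 0 (operand ≠ 0)
(¬Q → Q): 0 ≤ 0.04, so result = 1
((¬Q → Q) → R): 1 > 0.92, so result = 0.92
(((¬Q → Q) → R) → R): 0.92 ≤ 0.92, so result = 1
((((¬Q → Q) → R) → R) → R): 1 > 0.92, so result = 0.92
(((((¬Q → Q) → R) → R) → R) → P): 0.92 > 0.49, so result = 0.49
((((((¬Q → Q) → R) → R) → R) → P) → P): 0.49 ≤ 0.49, so result = 1
(((((((¬Q → Q) → R) → R) → R) → P) → P) → P): 1 > 0.49, so result = 0.49
¬Q: Gödel ¬ of 0.04 = 0 (operand ≠ 0)
((((((((¬Q → Q) → R) → R) → R) → P) → P) → P) → ¬Q): 0.49 > 0, so result = 0
(((((((((¬Q → Q) → R) → R) → R) → P) → P) → P) → ¬Q) → P): 0 ≤ 0.49, so result = 1
((((((((((¬Q → Q) → R) → R) → R) → P) → P) → P) → ¬Q) → P) → Q): 1 > 0.04, so result = 0.04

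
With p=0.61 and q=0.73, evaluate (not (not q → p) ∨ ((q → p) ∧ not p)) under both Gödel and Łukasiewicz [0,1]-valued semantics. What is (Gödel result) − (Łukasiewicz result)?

-0.39

Gödel evaluation:
  not q: Gödel ¬ of 0.73 = 0 (operand ≠ 0)
  (not q → p): 0 ≤ 0.61, so result = 1
  not (not q → p): Gödel ¬ of 1 = 0 (operand ≠ 0)
  (q → p): 0.73 > 0.61, so result = 0.61
  not p: Gödel ¬ of 0.61 = 0 (operand ≠ 0)
  ((q → p) ∧ not p) = min(0.61, 0) = 0
  (not (not q → p) ∨ ((q → p) ∧ not p)) = max(0, 0) = 0
  Gödel value = 0
Łukasiewicz evaluation:
  not q: Łukasiewicz ¬ gives 1 − 0.73 = 0.27
  (not q → p): min(1, 1 − 0.27 + 0.61) = 1
  not (not q → p): Łukasiewicz ¬ gives 1 − 1 = 0
  (q → p): min(1, 1 − 0.73 + 0.61) = 0.88
  not p: Łukasiewicz ¬ gives 1 − 0.61 = 0.39
  ((q → p) ∧ not p) = min(0.88, 0.39) = 0.39
  (not (not q → p) ∨ ((q → p) ∧ not p)) = max(0, 0.39) = 0.39
  Łukasiewicz value = 0.39
Difference: 0 − 0.39 = -0.39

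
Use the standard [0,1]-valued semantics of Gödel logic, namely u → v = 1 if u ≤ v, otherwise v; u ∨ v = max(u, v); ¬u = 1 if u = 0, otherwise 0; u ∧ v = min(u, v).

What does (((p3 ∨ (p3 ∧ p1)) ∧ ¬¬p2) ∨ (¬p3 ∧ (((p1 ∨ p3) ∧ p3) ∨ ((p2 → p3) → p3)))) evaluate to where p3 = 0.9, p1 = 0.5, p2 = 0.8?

(p3 ∧ p1) = min(0.9, 0.5) = 0.5
(p3 ∨ (p3 ∧ p1)) = max(0.9, 0.5) = 0.9
¬p2: Gödel ¬ of 0.8 = 0 (operand ≠ 0)
¬¬p2: Gödel ¬ of 0 = 1 (operand is 0)
((p3 ∨ (p3 ∧ p1)) ∧ ¬¬p2) = min(0.9, 1) = 0.9
¬p3: Gödel ¬ of 0.9 = 0 (operand ≠ 0)
(p1 ∨ p3) = max(0.5, 0.9) = 0.9
((p1 ∨ p3) ∧ p3) = min(0.9, 0.9) = 0.9
(p2 → p3): 0.8 ≤ 0.9, so result = 1
((p2 → p3) → p3): 1 > 0.9, so result = 0.9
(((p1 ∨ p3) ∧ p3) ∨ ((p2 → p3) → p3)) = max(0.9, 0.9) = 0.9
(¬p3 ∧ (((p1 ∨ p3) ∧ p3) ∨ ((p2 → p3) → p3))) = min(0, 0.9) = 0
(((p3 ∨ (p3 ∧ p1)) ∧ ¬¬p2) ∨ (¬p3 ∧ (((p1 ∨ p3) ∧ p3) ∨ ((p2 → p3) → p3)))) = max(0.9, 0) = 0.9

0.90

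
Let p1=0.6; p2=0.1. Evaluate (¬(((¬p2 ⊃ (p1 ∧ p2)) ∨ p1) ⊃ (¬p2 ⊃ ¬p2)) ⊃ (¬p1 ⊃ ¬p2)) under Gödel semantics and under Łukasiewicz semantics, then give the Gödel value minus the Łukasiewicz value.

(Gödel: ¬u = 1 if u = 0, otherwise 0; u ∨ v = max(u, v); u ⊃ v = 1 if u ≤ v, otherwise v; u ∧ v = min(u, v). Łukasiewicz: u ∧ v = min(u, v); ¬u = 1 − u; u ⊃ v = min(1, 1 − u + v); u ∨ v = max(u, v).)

Gödel evaluation:
  ¬p2: Gödel ¬ of 0.1 = 0 (operand ≠ 0)
  (p1 ∧ p2) = min(0.6, 0.1) = 0.1
  (¬p2 ⊃ (p1 ∧ p2)): 0 ≤ 0.1, so result = 1
  ((¬p2 ⊃ (p1 ∧ p2)) ∨ p1) = max(1, 0.6) = 1
  ¬p2: Gödel ¬ of 0.1 = 0 (operand ≠ 0)
  ¬p2: Gödel ¬ of 0.1 = 0 (operand ≠ 0)
  (¬p2 ⊃ ¬p2): 0 ≤ 0, so result = 1
  (((¬p2 ⊃ (p1 ∧ p2)) ∨ p1) ⊃ (¬p2 ⊃ ¬p2)): 1 ≤ 1, so result = 1
  ¬(((¬p2 ⊃ (p1 ∧ p2)) ∨ p1) ⊃ (¬p2 ⊃ ¬p2)): Gödel ¬ of 1 = 0 (operand ≠ 0)
  ¬p1: Gödel ¬ of 0.6 = 0 (operand ≠ 0)
  ¬p2: Gödel ¬ of 0.1 = 0 (operand ≠ 0)
  (¬p1 ⊃ ¬p2): 0 ≤ 0, so result = 1
  (¬(((¬p2 ⊃ (p1 ∧ p2)) ∨ p1) ⊃ (¬p2 ⊃ ¬p2)) ⊃ (¬p1 ⊃ ¬p2)): 0 ≤ 1, so result = 1
  Gödel value = 1
Łukasiewicz evaluation:
  ¬p2: Łukasiewicz ¬ gives 1 − 0.1 = 0.9
  (p1 ∧ p2) = min(0.6, 0.1) = 0.1
  (¬p2 ⊃ (p1 ∧ p2)): min(1, 1 − 0.9 + 0.1) = 0.2
  ((¬p2 ⊃ (p1 ∧ p2)) ∨ p1) = max(0.2, 0.6) = 0.6
  ¬p2: Łukasiewicz ¬ gives 1 − 0.1 = 0.9
  ¬p2: Łukasiewicz ¬ gives 1 − 0.1 = 0.9
  (¬p2 ⊃ ¬p2): min(1, 1 − 0.9 + 0.9) = 1
  (((¬p2 ⊃ (p1 ∧ p2)) ∨ p1) ⊃ (¬p2 ⊃ ¬p2)): min(1, 1 − 0.6 + 1) = 1
  ¬(((¬p2 ⊃ (p1 ∧ p2)) ∨ p1) ⊃ (¬p2 ⊃ ¬p2)): Łukasiewicz ¬ gives 1 − 1 = 0
  ¬p1: Łukasiewicz ¬ gives 1 − 0.6 = 0.4
  ¬p2: Łukasiewicz ¬ gives 1 − 0.1 = 0.9
  (¬p1 ⊃ ¬p2): min(1, 1 − 0.4 + 0.9) = 1
  (¬(((¬p2 ⊃ (p1 ∧ p2)) ∨ p1) ⊃ (¬p2 ⊃ ¬p2)) ⊃ (¬p1 ⊃ ¬p2)): min(1, 1 − 0 + 1) = 1
  Łukasiewicz value = 1
Difference: 1 − 1 = 0.00

0.00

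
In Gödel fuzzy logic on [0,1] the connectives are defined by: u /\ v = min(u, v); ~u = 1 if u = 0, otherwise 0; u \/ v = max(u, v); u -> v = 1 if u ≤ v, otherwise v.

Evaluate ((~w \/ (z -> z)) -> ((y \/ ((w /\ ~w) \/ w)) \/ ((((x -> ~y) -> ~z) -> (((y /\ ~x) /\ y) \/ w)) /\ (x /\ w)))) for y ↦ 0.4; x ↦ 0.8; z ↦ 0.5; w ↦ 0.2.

~w: Gödel ¬ of 0.2 = 0 (operand ≠ 0)
(z -> z): 0.5 ≤ 0.5, so result = 1
(~w \/ (z -> z)) = max(0, 1) = 1
~w: Gödel ¬ of 0.2 = 0 (operand ≠ 0)
(w /\ ~w) = min(0.2, 0) = 0
((w /\ ~w) \/ w) = max(0, 0.2) = 0.2
(y \/ ((w /\ ~w) \/ w)) = max(0.4, 0.2) = 0.4
~y: Gödel ¬ of 0.4 = 0 (operand ≠ 0)
(x -> ~y): 0.8 > 0, so result = 0
~z: Gödel ¬ of 0.5 = 0 (operand ≠ 0)
((x -> ~y) -> ~z): 0 ≤ 0, so result = 1
~x: Gödel ¬ of 0.8 = 0 (operand ≠ 0)
(y /\ ~x) = min(0.4, 0) = 0
((y /\ ~x) /\ y) = min(0, 0.4) = 0
(((y /\ ~x) /\ y) \/ w) = max(0, 0.2) = 0.2
(((x -> ~y) -> ~z) -> (((y /\ ~x) /\ y) \/ w)): 1 > 0.2, so result = 0.2
(x /\ w) = min(0.8, 0.2) = 0.2
((((x -> ~y) -> ~z) -> (((y /\ ~x) /\ y) \/ w)) /\ (x /\ w)) = min(0.2, 0.2) = 0.2
((y \/ ((w /\ ~w) \/ w)) \/ ((((x -> ~y) -> ~z) -> (((y /\ ~x) /\ y) \/ w)) /\ (x /\ w))) = max(0.4, 0.2) = 0.4
((~w \/ (z -> z)) -> ((y \/ ((w /\ ~w) \/ w)) \/ ((((x -> ~y) -> ~z) -> (((y /\ ~x) /\ y) \/ w)) /\ (x /\ w)))): 1 > 0.4, so result = 0.4

0.40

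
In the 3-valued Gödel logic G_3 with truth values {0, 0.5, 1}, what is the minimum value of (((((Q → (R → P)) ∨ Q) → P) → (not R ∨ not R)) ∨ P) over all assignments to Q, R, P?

The minimum is attained at Q = 0, R = 0.5, P = 0.5:
  (R → P): 0.5 ≤ 0.5, so result = 1
  (Q → (R → P)): 0 ≤ 1, so result = 1
  ((Q → (R → P)) ∨ Q) = max(1, 0) = 1
  (((Q → (R → P)) ∨ Q) → P): 1 > 0.5, so result = 0.5
  not R: Gödel ¬ of 0.5 = 0 (operand ≠ 0)
  not R: Gödel ¬ of 0.5 = 0 (operand ≠ 0)
  (not R ∨ not R) = max(0, 0) = 0
  ((((Q → (R → P)) ∨ Q) → P) → (not R ∨ not R)): 0.5 > 0, so result = 0
  (((((Q → (R → P)) ∨ Q) → P) → (not R ∨ not R)) ∨ P) = max(0, 0.5) = 0.5
Checking all 27 assignments confirms none give a value below 0.50.

0.50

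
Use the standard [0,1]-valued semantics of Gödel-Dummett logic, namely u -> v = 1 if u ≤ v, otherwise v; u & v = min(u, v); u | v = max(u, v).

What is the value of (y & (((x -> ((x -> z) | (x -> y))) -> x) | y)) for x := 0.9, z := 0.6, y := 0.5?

0.50

(x -> z): 0.9 > 0.6, so result = 0.6
(x -> y): 0.9 > 0.5, so result = 0.5
((x -> z) | (x -> y)) = max(0.6, 0.5) = 0.6
(x -> ((x -> z) | (x -> y))): 0.9 > 0.6, so result = 0.6
((x -> ((x -> z) | (x -> y))) -> x): 0.6 ≤ 0.9, so result = 1
(((x -> ((x -> z) | (x -> y))) -> x) | y) = max(1, 0.5) = 1
(y & (((x -> ((x -> z) | (x -> y))) -> x) | y)) = min(0.5, 1) = 0.5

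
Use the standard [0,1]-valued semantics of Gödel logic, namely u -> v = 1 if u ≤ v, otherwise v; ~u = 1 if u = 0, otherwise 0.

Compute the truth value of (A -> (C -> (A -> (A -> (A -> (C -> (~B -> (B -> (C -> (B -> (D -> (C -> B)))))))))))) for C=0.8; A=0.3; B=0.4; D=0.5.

1.00

~B: Gödel ¬ of 0.4 = 0 (operand ≠ 0)
(C -> B): 0.8 > 0.4, so result = 0.4
(D -> (C -> B)): 0.5 > 0.4, so result = 0.4
(B -> (D -> (C -> B))): 0.4 ≤ 0.4, so result = 1
(C -> (B -> (D -> (C -> B)))): 0.8 ≤ 1, so result = 1
(B -> (C -> (B -> (D -> (C -> B))))): 0.4 ≤ 1, so result = 1
(~B -> (B -> (C -> (B -> (D -> (C -> B)))))): 0 ≤ 1, so result = 1
(C -> (~B -> (B -> (C -> (B -> (D -> (C -> B))))))): 0.8 ≤ 1, so result = 1
(A -> (C -> (~B -> (B -> (C -> (B -> (D -> (C -> B)))))))): 0.3 ≤ 1, so result = 1
(A -> (A -> (C -> (~B -> (B -> (C -> (B -> (D -> (C -> B))))))))): 0.3 ≤ 1, so result = 1
(A -> (A -> (A -> (C -> (~B -> (B -> (C -> (B -> (D -> (C -> B)))))))))): 0.3 ≤ 1, so result = 1
(C -> (A -> (A -> (A -> (C -> (~B -> (B -> (C -> (B -> (D -> (C -> B))))))))))): 0.8 ≤ 1, so result = 1
(A -> (C -> (A -> (A -> (A -> (C -> (~B -> (B -> (C -> (B -> (D -> (C -> B)))))))))))): 0.3 ≤ 1, so result = 1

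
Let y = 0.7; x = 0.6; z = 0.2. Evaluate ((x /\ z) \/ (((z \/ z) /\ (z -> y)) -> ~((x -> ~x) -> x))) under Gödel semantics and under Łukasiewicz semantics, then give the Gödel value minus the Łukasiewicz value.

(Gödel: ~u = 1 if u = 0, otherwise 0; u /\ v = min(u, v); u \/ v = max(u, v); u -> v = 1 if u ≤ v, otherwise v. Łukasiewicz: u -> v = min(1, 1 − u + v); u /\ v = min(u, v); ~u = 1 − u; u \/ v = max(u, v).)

-0.80

Gödel evaluation:
  (x /\ z) = min(0.6, 0.2) = 0.2
  (z \/ z) = max(0.2, 0.2) = 0.2
  (z -> y): 0.2 ≤ 0.7, so result = 1
  ((z \/ z) /\ (z -> y)) = min(0.2, 1) = 0.2
  ~x: Gödel ¬ of 0.6 = 0 (operand ≠ 0)
  (x -> ~x): 0.6 > 0, so result = 0
  ((x -> ~x) -> x): 0 ≤ 0.6, so result = 1
  ~((x -> ~x) -> x): Gödel ¬ of 1 = 0 (operand ≠ 0)
  (((z \/ z) /\ (z -> y)) -> ~((x -> ~x) -> x)): 0.2 > 0, so result = 0
  ((x /\ z) \/ (((z \/ z) /\ (z -> y)) -> ~((x -> ~x) -> x))) = max(0.2, 0) = 0.2
  Gödel value = 0.2
Łukasiewicz evaluation:
  (x /\ z) = min(0.6, 0.2) = 0.2
  (z \/ z) = max(0.2, 0.2) = 0.2
  (z -> y): min(1, 1 − 0.2 + 0.7) = 1
  ((z \/ z) /\ (z -> y)) = min(0.2, 1) = 0.2
  ~x: Łukasiewicz ¬ gives 1 − 0.6 = 0.4
  (x -> ~x): min(1, 1 − 0.6 + 0.4) = 0.8
  ((x -> ~x) -> x): min(1, 1 − 0.8 + 0.6) = 0.8
  ~((x -> ~x) -> x): Łukasiewicz ¬ gives 1 − 0.8 = 0.2
  (((z \/ z) /\ (z -> y)) -> ~((x -> ~x) -> x)): min(1, 1 − 0.2 + 0.2) = 1
  ((x /\ z) \/ (((z \/ z) /\ (z -> y)) -> ~((x -> ~x) -> x))) = max(0.2, 1) = 1
  Łukasiewicz value = 1
Difference: 0.2 − 1 = -0.80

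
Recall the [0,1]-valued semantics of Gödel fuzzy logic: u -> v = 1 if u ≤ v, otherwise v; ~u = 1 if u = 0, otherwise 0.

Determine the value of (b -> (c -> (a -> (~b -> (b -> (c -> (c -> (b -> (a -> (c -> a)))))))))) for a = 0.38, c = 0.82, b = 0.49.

1.00

~b: Gödel ¬ of 0.49 = 0 (operand ≠ 0)
(c -> a): 0.82 > 0.38, so result = 0.38
(a -> (c -> a)): 0.38 ≤ 0.38, so result = 1
(b -> (a -> (c -> a))): 0.49 ≤ 1, so result = 1
(c -> (b -> (a -> (c -> a)))): 0.82 ≤ 1, so result = 1
(c -> (c -> (b -> (a -> (c -> a))))): 0.82 ≤ 1, so result = 1
(b -> (c -> (c -> (b -> (a -> (c -> a)))))): 0.49 ≤ 1, so result = 1
(~b -> (b -> (c -> (c -> (b -> (a -> (c -> a))))))): 0 ≤ 1, so result = 1
(a -> (~b -> (b -> (c -> (c -> (b -> (a -> (c -> a)))))))): 0.38 ≤ 1, so result = 1
(c -> (a -> (~b -> (b -> (c -> (c -> (b -> (a -> (c -> a))))))))): 0.82 ≤ 1, so result = 1
(b -> (c -> (a -> (~b -> (b -> (c -> (c -> (b -> (a -> (c -> a)))))))))): 0.49 ≤ 1, so result = 1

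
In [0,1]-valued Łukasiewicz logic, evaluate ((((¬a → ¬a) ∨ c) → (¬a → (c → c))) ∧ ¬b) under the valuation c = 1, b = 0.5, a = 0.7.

¬a: Łukasiewicz ¬ gives 1 − 0.7 = 0.3
¬a: Łukasiewicz ¬ gives 1 − 0.7 = 0.3
(¬a → ¬a): min(1, 1 − 0.3 + 0.3) = 1
((¬a → ¬a) ∨ c) = max(1, 1) = 1
¬a: Łukasiewicz ¬ gives 1 − 0.7 = 0.3
(c → c): min(1, 1 − 1 + 1) = 1
(¬a → (c → c)): min(1, 1 − 0.3 + 1) = 1
(((¬a → ¬a) ∨ c) → (¬a → (c → c))): min(1, 1 − 1 + 1) = 1
¬b: Łukasiewicz ¬ gives 1 − 0.5 = 0.5
((((¬a → ¬a) ∨ c) → (¬a → (c → c))) ∧ ¬b) = min(1, 0.5) = 0.5

0.50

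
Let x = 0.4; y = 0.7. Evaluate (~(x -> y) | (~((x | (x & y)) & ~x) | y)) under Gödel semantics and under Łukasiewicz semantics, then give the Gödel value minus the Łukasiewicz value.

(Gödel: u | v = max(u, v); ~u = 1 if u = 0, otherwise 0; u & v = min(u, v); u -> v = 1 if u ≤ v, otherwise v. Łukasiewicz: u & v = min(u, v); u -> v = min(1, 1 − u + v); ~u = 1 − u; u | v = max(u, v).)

Gödel evaluation:
  (x -> y): 0.4 ≤ 0.7, so result = 1
  ~(x -> y): Gödel ¬ of 1 = 0 (operand ≠ 0)
  (x & y) = min(0.4, 0.7) = 0.4
  (x | (x & y)) = max(0.4, 0.4) = 0.4
  ~x: Gödel ¬ of 0.4 = 0 (operand ≠ 0)
  ((x | (x & y)) & ~x) = min(0.4, 0) = 0
  ~((x | (x & y)) & ~x): Gödel ¬ of 0 = 1 (operand is 0)
  (~((x | (x & y)) & ~x) | y) = max(1, 0.7) = 1
  (~(x -> y) | (~((x | (x & y)) & ~x) | y)) = max(0, 1) = 1
  Gödel value = 1
Łukasiewicz evaluation:
  (x -> y): min(1, 1 − 0.4 + 0.7) = 1
  ~(x -> y): Łukasiewicz ¬ gives 1 − 1 = 0
  (x & y) = min(0.4, 0.7) = 0.4
  (x | (x & y)) = max(0.4, 0.4) = 0.4
  ~x: Łukasiewicz ¬ gives 1 − 0.4 = 0.6
  ((x | (x & y)) & ~x) = min(0.4, 0.6) = 0.4
  ~((x | (x & y)) & ~x): Łukasiewicz ¬ gives 1 − 0.4 = 0.6
  (~((x | (x & y)) & ~x) | y) = max(0.6, 0.7) = 0.7
  (~(x -> y) | (~((x | (x & y)) & ~x) | y)) = max(0, 0.7) = 0.7
  Łukasiewicz value = 0.7
Difference: 1 − 0.7 = 0.30

0.30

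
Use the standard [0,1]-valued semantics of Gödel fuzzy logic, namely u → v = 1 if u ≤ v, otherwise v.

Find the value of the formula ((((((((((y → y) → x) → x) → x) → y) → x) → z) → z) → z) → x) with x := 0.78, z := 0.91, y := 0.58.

0.78

(y → y): 0.58 ≤ 0.58, so result = 1
((y → y) → x): 1 > 0.78, so result = 0.78
(((y → y) → x) → x): 0.78 ≤ 0.78, so result = 1
((((y → y) → x) → x) → x): 1 > 0.78, so result = 0.78
(((((y → y) → x) → x) → x) → y): 0.78 > 0.58, so result = 0.58
((((((y → y) → x) → x) → x) → y) → x): 0.58 ≤ 0.78, so result = 1
(((((((y → y) → x) → x) → x) → y) → x) → z): 1 > 0.91, so result = 0.91
((((((((y → y) → x) → x) → x) → y) → x) → z) → z): 0.91 ≤ 0.91, so result = 1
(((((((((y → y) → x) → x) → x) → y) → x) → z) → z) → z): 1 > 0.91, so result = 0.91
((((((((((y → y) → x) → x) → x) → y) → x) → z) → z) → z) → x): 0.91 > 0.78, so result = 0.78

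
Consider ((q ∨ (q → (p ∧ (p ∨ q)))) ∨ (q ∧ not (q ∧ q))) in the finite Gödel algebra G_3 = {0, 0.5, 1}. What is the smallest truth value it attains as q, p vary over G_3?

The minimum is attained at q = 0.5, p = 0:
  (p ∨ q) = max(0, 0.5) = 0.5
  (p ∧ (p ∨ q)) = min(0, 0.5) = 0
  (q → (p ∧ (p ∨ q))): 0.5 > 0, so result = 0
  (q ∨ (q → (p ∧ (p ∨ q)))) = max(0.5, 0) = 0.5
  (q ∧ q) = min(0.5, 0.5) = 0.5
  not (q ∧ q): Gödel ¬ of 0.5 = 0 (operand ≠ 0)
  (q ∧ not (q ∧ q)) = min(0.5, 0) = 0
  ((q ∨ (q → (p ∧ (p ∨ q)))) ∨ (q ∧ not (q ∧ q))) = max(0.5, 0) = 0.5
Checking all 9 assignments confirms none give a value below 0.50.

0.50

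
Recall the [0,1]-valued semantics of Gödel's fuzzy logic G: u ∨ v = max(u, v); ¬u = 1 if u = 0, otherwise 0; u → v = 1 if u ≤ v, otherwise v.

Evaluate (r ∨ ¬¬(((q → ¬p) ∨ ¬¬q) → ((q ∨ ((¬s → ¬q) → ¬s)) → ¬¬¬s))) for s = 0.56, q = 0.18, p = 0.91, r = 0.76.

¬p: Gödel ¬ of 0.91 = 0 (operand ≠ 0)
(q → ¬p): 0.18 > 0, so result = 0
¬q: Gödel ¬ of 0.18 = 0 (operand ≠ 0)
¬¬q: Gödel ¬ of 0 = 1 (operand is 0)
((q → ¬p) ∨ ¬¬q) = max(0, 1) = 1
¬s: Gödel ¬ of 0.56 = 0 (operand ≠ 0)
¬q: Gödel ¬ of 0.18 = 0 (operand ≠ 0)
(¬s → ¬q): 0 ≤ 0, so result = 1
¬s: Gödel ¬ of 0.56 = 0 (operand ≠ 0)
((¬s → ¬q) → ¬s): 1 > 0, so result = 0
(q ∨ ((¬s → ¬q) → ¬s)) = max(0.18, 0) = 0.18
¬s: Gödel ¬ of 0.56 = 0 (operand ≠ 0)
¬¬s: Gödel ¬ of 0 = 1 (operand is 0)
¬¬¬s: Gödel ¬ of 1 = 0 (operand ≠ 0)
((q ∨ ((¬s → ¬q) → ¬s)) → ¬¬¬s): 0.18 > 0, so result = 0
(((q → ¬p) ∨ ¬¬q) → ((q ∨ ((¬s → ¬q) → ¬s)) → ¬¬¬s)): 1 > 0, so result = 0
¬(((q → ¬p) ∨ ¬¬q) → ((q ∨ ((¬s → ¬q) → ¬s)) → ¬¬¬s)): Gödel ¬ of 0 = 1 (operand is 0)
¬¬(((q → ¬p) ∨ ¬¬q) → ((q ∨ ((¬s → ¬q) → ¬s)) → ¬¬¬s)): Gödel ¬ of 1 = 0 (operand ≠ 0)
(r ∨ ¬¬(((q → ¬p) ∨ ¬¬q) → ((q ∨ ((¬s → ¬q) → ¬s)) → ¬¬¬s))) = max(0.76, 0) = 0.76

0.76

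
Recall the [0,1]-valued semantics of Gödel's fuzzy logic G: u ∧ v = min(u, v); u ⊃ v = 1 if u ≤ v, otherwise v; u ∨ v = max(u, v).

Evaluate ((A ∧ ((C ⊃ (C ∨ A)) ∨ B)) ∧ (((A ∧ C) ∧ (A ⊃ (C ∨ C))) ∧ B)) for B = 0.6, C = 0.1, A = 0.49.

(C ∨ A) = max(0.1, 0.49) = 0.49
(C ⊃ (C ∨ A)): 0.1 ≤ 0.49, so result = 1
((C ⊃ (C ∨ A)) ∨ B) = max(1, 0.6) = 1
(A ∧ ((C ⊃ (C ∨ A)) ∨ B)) = min(0.49, 1) = 0.49
(A ∧ C) = min(0.49, 0.1) = 0.1
(C ∨ C) = max(0.1, 0.1) = 0.1
(A ⊃ (C ∨ C)): 0.49 > 0.1, so result = 0.1
((A ∧ C) ∧ (A ⊃ (C ∨ C))) = min(0.1, 0.1) = 0.1
(((A ∧ C) ∧ (A ⊃ (C ∨ C))) ∧ B) = min(0.1, 0.6) = 0.1
((A ∧ ((C ⊃ (C ∨ A)) ∨ B)) ∧ (((A ∧ C) ∧ (A ⊃ (C ∨ C))) ∧ B)) = min(0.49, 0.1) = 0.1

0.10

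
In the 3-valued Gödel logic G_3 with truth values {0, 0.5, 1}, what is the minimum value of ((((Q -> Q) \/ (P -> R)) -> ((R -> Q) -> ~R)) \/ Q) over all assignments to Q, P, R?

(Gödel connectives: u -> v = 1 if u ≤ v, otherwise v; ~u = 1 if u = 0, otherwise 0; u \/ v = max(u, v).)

The minimum is attained at Q = 0.5, P = 0, R = 0.5:
  (Q -> Q): 0.5 ≤ 0.5, so result = 1
  (P -> R): 0 ≤ 0.5, so result = 1
  ((Q -> Q) \/ (P -> R)) = max(1, 1) = 1
  (R -> Q): 0.5 ≤ 0.5, so result = 1
  ~R: Gödel ¬ of 0.5 = 0 (operand ≠ 0)
  ((R -> Q) -> ~R): 1 > 0, so result = 0
  (((Q -> Q) \/ (P -> R)) -> ((R -> Q) -> ~R)): 1 > 0, so result = 0
  ((((Q -> Q) \/ (P -> R)) -> ((R -> Q) -> ~R)) \/ Q) = max(0, 0.5) = 0.5
Checking all 27 assignments confirms none give a value below 0.50.

0.50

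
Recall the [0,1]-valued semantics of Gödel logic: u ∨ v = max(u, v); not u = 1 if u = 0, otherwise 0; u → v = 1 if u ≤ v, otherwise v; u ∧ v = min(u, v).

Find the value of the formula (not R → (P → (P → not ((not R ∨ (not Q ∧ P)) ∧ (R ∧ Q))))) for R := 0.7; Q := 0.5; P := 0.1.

not R: Gödel ¬ of 0.7 = 0 (operand ≠ 0)
not R: Gödel ¬ of 0.7 = 0 (operand ≠ 0)
not Q: Gödel ¬ of 0.5 = 0 (operand ≠ 0)
(not Q ∧ P) = min(0, 0.1) = 0
(not R ∨ (not Q ∧ P)) = max(0, 0) = 0
(R ∧ Q) = min(0.7, 0.5) = 0.5
((not R ∨ (not Q ∧ P)) ∧ (R ∧ Q)) = min(0, 0.5) = 0
not ((not R ∨ (not Q ∧ P)) ∧ (R ∧ Q)): Gödel ¬ of 0 = 1 (operand is 0)
(P → not ((not R ∨ (not Q ∧ P)) ∧ (R ∧ Q))): 0.1 ≤ 1, so result = 1
(P → (P → not ((not R ∨ (not Q ∧ P)) ∧ (R ∧ Q)))): 0.1 ≤ 1, so result = 1
(not R → (P → (P → not ((not R ∨ (not Q ∧ P)) ∧ (R ∧ Q))))): 0 ≤ 1, so result = 1

1.00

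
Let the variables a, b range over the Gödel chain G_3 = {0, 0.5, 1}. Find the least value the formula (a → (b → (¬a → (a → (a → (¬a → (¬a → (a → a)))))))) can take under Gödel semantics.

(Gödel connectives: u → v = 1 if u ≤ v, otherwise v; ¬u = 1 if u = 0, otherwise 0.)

Every assignment gives 1. For instance at a = 0, b = 0:
  ¬a: Gödel ¬ of 0 = 1 (operand is 0)
  ¬a: Gödel ¬ of 0 = 1 (operand is 0)
  ¬a: Gödel ¬ of 0 = 1 (operand is 0)
  (a → a): 0 ≤ 0, so result = 1
  (¬a → (a → a)): 1 ≤ 1, so result = 1
  (¬a → (¬a → (a → a))): 1 ≤ 1, so result = 1
  (a → (¬a → (¬a → (a → a)))): 0 ≤ 1, so result = 1
  (a → (a → (¬a → (¬a → (a → a))))): 0 ≤ 1, so result = 1
  (¬a → (a → (a → (¬a → (¬a → (a → a)))))): 1 ≤ 1, so result = 1
  (b → (¬a → (a → (a → (¬a → (¬a → (a → a))))))): 0 ≤ 1, so result = 1
  (a → (b → (¬a → (a → (a → (¬a → (¬a → (a → a)))))))): 0 ≤ 1, so result = 1
All 9 assignments give value 1 — the formula is a G_3-tautology.

1.00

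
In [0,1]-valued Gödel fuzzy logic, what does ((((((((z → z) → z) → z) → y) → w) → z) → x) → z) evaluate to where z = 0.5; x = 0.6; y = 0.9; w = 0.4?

(z → z): 0.5 ≤ 0.5, so result = 1
((z → z) → z): 1 > 0.5, so result = 0.5
(((z → z) → z) → z): 0.5 ≤ 0.5, so result = 1
((((z → z) → z) → z) → y): 1 > 0.9, so result = 0.9
(((((z → z) → z) → z) → y) → w): 0.9 > 0.4, so result = 0.4
((((((z → z) → z) → z) → y) → w) → z): 0.4 ≤ 0.5, so result = 1
(((((((z → z) → z) → z) → y) → w) → z) → x): 1 > 0.6, so result = 0.6
((((((((z → z) → z) → z) → y) → w) → z) → x) → z): 0.6 > 0.5, so result = 0.5

0.50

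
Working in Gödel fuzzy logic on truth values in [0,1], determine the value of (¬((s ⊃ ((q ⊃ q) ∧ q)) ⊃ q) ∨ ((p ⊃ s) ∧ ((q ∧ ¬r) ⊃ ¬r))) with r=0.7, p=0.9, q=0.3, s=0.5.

(q ⊃ q): 0.3 ≤ 0.3, so result = 1
((q ⊃ q) ∧ q) = min(1, 0.3) = 0.3
(s ⊃ ((q ⊃ q) ∧ q)): 0.5 > 0.3, so result = 0.3
((s ⊃ ((q ⊃ q) ∧ q)) ⊃ q): 0.3 ≤ 0.3, so result = 1
¬((s ⊃ ((q ⊃ q) ∧ q)) ⊃ q): Gödel ¬ of 1 = 0 (operand ≠ 0)
(p ⊃ s): 0.9 > 0.5, so result = 0.5
¬r: Gödel ¬ of 0.7 = 0 (operand ≠ 0)
(q ∧ ¬r) = min(0.3, 0) = 0
¬r: Gödel ¬ of 0.7 = 0 (operand ≠ 0)
((q ∧ ¬r) ⊃ ¬r): 0 ≤ 0, so result = 1
((p ⊃ s) ∧ ((q ∧ ¬r) ⊃ ¬r)) = min(0.5, 1) = 0.5
(¬((s ⊃ ((q ⊃ q) ∧ q)) ⊃ q) ∨ ((p ⊃ s) ∧ ((q ∧ ¬r) ⊃ ¬r))) = max(0, 0.5) = 0.5

0.50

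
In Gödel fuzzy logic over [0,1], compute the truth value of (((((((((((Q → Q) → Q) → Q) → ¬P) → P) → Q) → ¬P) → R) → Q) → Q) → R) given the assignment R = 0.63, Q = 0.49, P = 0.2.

0.63

(Q → Q): 0.49 ≤ 0.49, so result = 1
((Q → Q) → Q): 1 > 0.49, so result = 0.49
(((Q → Q) → Q) → Q): 0.49 ≤ 0.49, so result = 1
¬P: Gödel ¬ of 0.2 = 0 (operand ≠ 0)
((((Q → Q) → Q) → Q) → ¬P): 1 > 0, so result = 0
(((((Q → Q) → Q) → Q) → ¬P) → P): 0 ≤ 0.2, so result = 1
((((((Q → Q) → Q) → Q) → ¬P) → P) → Q): 1 > 0.49, so result = 0.49
¬P: Gödel ¬ of 0.2 = 0 (operand ≠ 0)
(((((((Q → Q) → Q) → Q) → ¬P) → P) → Q) → ¬P): 0.49 > 0, so result = 0
((((((((Q → Q) → Q) → Q) → ¬P) → P) → Q) → ¬P) → R): 0 ≤ 0.63, so result = 1
(((((((((Q → Q) → Q) → Q) → ¬P) → P) → Q) → ¬P) → R) → Q): 1 > 0.49, so result = 0.49
((((((((((Q → Q) → Q) → Q) → ¬P) → P) → Q) → ¬P) → R) → Q) → Q): 0.49 ≤ 0.49, so result = 1
(((((((((((Q → Q) → Q) → Q) → ¬P) → P) → Q) → ¬P) → R) → Q) → Q) → R): 1 > 0.63, so result = 0.63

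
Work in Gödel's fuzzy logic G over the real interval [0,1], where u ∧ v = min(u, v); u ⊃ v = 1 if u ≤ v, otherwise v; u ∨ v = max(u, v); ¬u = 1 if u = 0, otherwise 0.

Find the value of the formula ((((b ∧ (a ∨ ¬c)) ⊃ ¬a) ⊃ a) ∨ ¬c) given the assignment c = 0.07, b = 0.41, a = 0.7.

1.00

¬c: Gödel ¬ of 0.07 = 0 (operand ≠ 0)
(a ∨ ¬c) = max(0.7, 0) = 0.7
(b ∧ (a ∨ ¬c)) = min(0.41, 0.7) = 0.41
¬a: Gödel ¬ of 0.7 = 0 (operand ≠ 0)
((b ∧ (a ∨ ¬c)) ⊃ ¬a): 0.41 > 0, so result = 0
(((b ∧ (a ∨ ¬c)) ⊃ ¬a) ⊃ a): 0 ≤ 0.7, so result = 1
¬c: Gödel ¬ of 0.07 = 0 (operand ≠ 0)
((((b ∧ (a ∨ ¬c)) ⊃ ¬a) ⊃ a) ∨ ¬c) = max(1, 0) = 1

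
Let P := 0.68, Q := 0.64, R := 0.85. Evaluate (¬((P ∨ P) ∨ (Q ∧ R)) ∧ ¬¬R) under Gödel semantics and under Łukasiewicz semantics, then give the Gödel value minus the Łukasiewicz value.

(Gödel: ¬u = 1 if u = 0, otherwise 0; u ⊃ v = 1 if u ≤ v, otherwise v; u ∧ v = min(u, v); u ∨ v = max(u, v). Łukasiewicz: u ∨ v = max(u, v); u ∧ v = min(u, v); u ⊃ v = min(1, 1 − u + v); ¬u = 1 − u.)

Gödel evaluation:
  (P ∨ P) = max(0.68, 0.68) = 0.68
  (Q ∧ R) = min(0.64, 0.85) = 0.64
  ((P ∨ P) ∨ (Q ∧ R)) = max(0.68, 0.64) = 0.68
  ¬((P ∨ P) ∨ (Q ∧ R)): Gödel ¬ of 0.68 = 0 (operand ≠ 0)
  ¬R: Gödel ¬ of 0.85 = 0 (operand ≠ 0)
  ¬¬R: Gödel ¬ of 0 = 1 (operand is 0)
  (¬((P ∨ P) ∨ (Q ∧ R)) ∧ ¬¬R) = min(0, 1) = 0
  Gödel value = 0
Łukasiewicz evaluation:
  (P ∨ P) = max(0.68, 0.68) = 0.68
  (Q ∧ R) = min(0.64, 0.85) = 0.64
  ((P ∨ P) ∨ (Q ∧ R)) = max(0.68, 0.64) = 0.68
  ¬((P ∨ P) ∨ (Q ∧ R)): Łukasiewicz ¬ gives 1 − 0.68 = 0.32
  ¬R: Łukasiewicz ¬ gives 1 − 0.85 = 0.15
  ¬¬R: Łukasiewicz ¬ gives 1 − 0.15 = 0.85
  (¬((P ∨ P) ∨ (Q ∧ R)) ∧ ¬¬R) = min(0.32, 0.85) = 0.32
  Łukasiewicz value = 0.32
Difference: 0 − 0.32 = -0.32

-0.32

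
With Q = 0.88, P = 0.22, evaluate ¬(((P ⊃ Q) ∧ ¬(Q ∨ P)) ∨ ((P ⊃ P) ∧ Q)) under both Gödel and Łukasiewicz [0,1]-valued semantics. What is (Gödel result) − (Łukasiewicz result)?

Gödel evaluation:
  (P ⊃ Q): 0.22 ≤ 0.88, so result = 1
  (Q ∨ P) = max(0.88, 0.22) = 0.88
  ¬(Q ∨ P): Gödel ¬ of 0.88 = 0 (operand ≠ 0)
  ((P ⊃ Q) ∧ ¬(Q ∨ P)) = min(1, 0) = 0
  (P ⊃ P): 0.22 ≤ 0.22, so result = 1
  ((P ⊃ P) ∧ Q) = min(1, 0.88) = 0.88
  (((P ⊃ Q) ∧ ¬(Q ∨ P)) ∨ ((P ⊃ P) ∧ Q)) = max(0, 0.88) = 0.88
  ¬(((P ⊃ Q) ∧ ¬(Q ∨ P)) ∨ ((P ⊃ P) ∧ Q)): Gödel ¬ of 0.88 = 0 (operand ≠ 0)
  Gödel value = 0
Łukasiewicz evaluation:
  (P ⊃ Q): min(1, 1 − 0.22 + 0.88) = 1
  (Q ∨ P) = max(0.88, 0.22) = 0.88
  ¬(Q ∨ P): Łukasiewicz ¬ gives 1 − 0.88 = 0.12
  ((P ⊃ Q) ∧ ¬(Q ∨ P)) = min(1, 0.12) = 0.12
  (P ⊃ P): min(1, 1 − 0.22 + 0.22) = 1
  ((P ⊃ P) ∧ Q) = min(1, 0.88) = 0.88
  (((P ⊃ Q) ∧ ¬(Q ∨ P)) ∨ ((P ⊃ P) ∧ Q)) = max(0.12, 0.88) = 0.88
  ¬(((P ⊃ Q) ∧ ¬(Q ∨ P)) ∨ ((P ⊃ P) ∧ Q)): Łukasiewicz ¬ gives 1 − 0.88 = 0.12
  Łukasiewicz value = 0.12
Difference: 0 − 0.12 = -0.12

-0.12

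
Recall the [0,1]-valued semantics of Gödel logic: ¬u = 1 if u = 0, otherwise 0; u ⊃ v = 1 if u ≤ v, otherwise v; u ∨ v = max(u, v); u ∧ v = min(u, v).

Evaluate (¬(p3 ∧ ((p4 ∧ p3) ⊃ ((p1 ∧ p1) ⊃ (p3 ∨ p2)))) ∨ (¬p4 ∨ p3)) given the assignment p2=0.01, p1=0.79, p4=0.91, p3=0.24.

(p4 ∧ p3) = min(0.91, 0.24) = 0.24
(p1 ∧ p1) = min(0.79, 0.79) = 0.79
(p3 ∨ p2) = max(0.24, 0.01) = 0.24
((p1 ∧ p1) ⊃ (p3 ∨ p2)): 0.79 > 0.24, so result = 0.24
((p4 ∧ p3) ⊃ ((p1 ∧ p1) ⊃ (p3 ∨ p2))): 0.24 ≤ 0.24, so result = 1
(p3 ∧ ((p4 ∧ p3) ⊃ ((p1 ∧ p1) ⊃ (p3 ∨ p2)))) = min(0.24, 1) = 0.24
¬(p3 ∧ ((p4 ∧ p3) ⊃ ((p1 ∧ p1) ⊃ (p3 ∨ p2)))): Gödel ¬ of 0.24 = 0 (operand ≠ 0)
¬p4: Gödel ¬ of 0.91 = 0 (operand ≠ 0)
(¬p4 ∨ p3) = max(0, 0.24) = 0.24
(¬(p3 ∧ ((p4 ∧ p3) ⊃ ((p1 ∧ p1) ⊃ (p3 ∨ p2)))) ∨ (¬p4 ∨ p3)) = max(0, 0.24) = 0.24

0.24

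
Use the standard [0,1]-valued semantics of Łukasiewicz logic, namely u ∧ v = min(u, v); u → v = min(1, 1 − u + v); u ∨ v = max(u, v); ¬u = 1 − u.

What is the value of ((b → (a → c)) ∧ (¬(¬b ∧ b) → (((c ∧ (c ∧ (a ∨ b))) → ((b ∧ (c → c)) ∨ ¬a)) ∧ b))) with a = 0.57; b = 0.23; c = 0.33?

(a → c): min(1, 1 − 0.57 + 0.33) = 0.76
(b → (a → c)): min(1, 1 − 0.23 + 0.76) = 1
¬b: Łukasiewicz ¬ gives 1 − 0.23 = 0.77
(¬b ∧ b) = min(0.77, 0.23) = 0.23
¬(¬b ∧ b): Łukasiewicz ¬ gives 1 − 0.23 = 0.77
(a ∨ b) = max(0.57, 0.23) = 0.57
(c ∧ (a ∨ b)) = min(0.33, 0.57) = 0.33
(c ∧ (c ∧ (a ∨ b))) = min(0.33, 0.33) = 0.33
(c → c): min(1, 1 − 0.33 + 0.33) = 1
(b ∧ (c → c)) = min(0.23, 1) = 0.23
¬a: Łukasiewicz ¬ gives 1 − 0.57 = 0.43
((b ∧ (c → c)) ∨ ¬a) = max(0.23, 0.43) = 0.43
((c ∧ (c ∧ (a ∨ b))) → ((b ∧ (c → c)) ∨ ¬a)): min(1, 1 − 0.33 + 0.43) = 1
(((c ∧ (c ∧ (a ∨ b))) → ((b ∧ (c → c)) ∨ ¬a)) ∧ b) = min(1, 0.23) = 0.23
(¬(¬b ∧ b) → (((c ∧ (c ∧ (a ∨ b))) → ((b ∧ (c → c)) ∨ ¬a)) ∧ b)): min(1, 1 − 0.77 + 0.23) = 0.46
((b → (a → c)) ∧ (¬(¬b ∧ b) → (((c ∧ (c ∧ (a ∨ b))) → ((b ∧ (c → c)) ∨ ¬a)) ∧ b))) = min(1, 0.46) = 0.46

0.46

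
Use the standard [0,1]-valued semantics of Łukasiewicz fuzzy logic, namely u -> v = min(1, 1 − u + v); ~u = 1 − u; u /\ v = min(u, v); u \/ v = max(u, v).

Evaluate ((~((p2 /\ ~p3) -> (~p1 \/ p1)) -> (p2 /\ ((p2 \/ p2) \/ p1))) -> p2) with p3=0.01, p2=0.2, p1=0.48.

0.20

~p3: Łukasiewicz ¬ gives 1 − 0.01 = 0.99
(p2 /\ ~p3) = min(0.2, 0.99) = 0.2
~p1: Łukasiewicz ¬ gives 1 − 0.48 = 0.52
(~p1 \/ p1) = max(0.52, 0.48) = 0.52
((p2 /\ ~p3) -> (~p1 \/ p1)): min(1, 1 − 0.2 + 0.52) = 1
~((p2 /\ ~p3) -> (~p1 \/ p1)): Łukasiewicz ¬ gives 1 − 1 = 0
(p2 \/ p2) = max(0.2, 0.2) = 0.2
((p2 \/ p2) \/ p1) = max(0.2, 0.48) = 0.48
(p2 /\ ((p2 \/ p2) \/ p1)) = min(0.2, 0.48) = 0.2
(~((p2 /\ ~p3) -> (~p1 \/ p1)) -> (p2 /\ ((p2 \/ p2) \/ p1))): min(1, 1 − 0 + 0.2) = 1
((~((p2 /\ ~p3) -> (~p1 \/ p1)) -> (p2 /\ ((p2 \/ p2) \/ p1))) -> p2): min(1, 1 − 1 + 0.2) = 0.2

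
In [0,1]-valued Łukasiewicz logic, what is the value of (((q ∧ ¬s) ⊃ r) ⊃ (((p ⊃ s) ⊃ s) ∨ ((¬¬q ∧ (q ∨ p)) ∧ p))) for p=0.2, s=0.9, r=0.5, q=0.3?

¬s: Łukasiewicz ¬ gives 1 − 0.9 = 0.1
(q ∧ ¬s) = min(0.3, 0.1) = 0.1
((q ∧ ¬s) ⊃ r): min(1, 1 − 0.1 + 0.5) = 1
(p ⊃ s): min(1, 1 − 0.2 + 0.9) = 1
((p ⊃ s) ⊃ s): min(1, 1 − 1 + 0.9) = 0.9
¬q: Łukasiewicz ¬ gives 1 − 0.3 = 0.7
¬¬q: Łukasiewicz ¬ gives 1 − 0.7 = 0.3
(q ∨ p) = max(0.3, 0.2) = 0.3
(¬¬q ∧ (q ∨ p)) = min(0.3, 0.3) = 0.3
((¬¬q ∧ (q ∨ p)) ∧ p) = min(0.3, 0.2) = 0.2
(((p ⊃ s) ⊃ s) ∨ ((¬¬q ∧ (q ∨ p)) ∧ p)) = max(0.9, 0.2) = 0.9
(((q ∧ ¬s) ⊃ r) ⊃ (((p ⊃ s) ⊃ s) ∨ ((¬¬q ∧ (q ∨ p)) ∧ p))): min(1, 1 − 1 + 0.9) = 0.9

0.90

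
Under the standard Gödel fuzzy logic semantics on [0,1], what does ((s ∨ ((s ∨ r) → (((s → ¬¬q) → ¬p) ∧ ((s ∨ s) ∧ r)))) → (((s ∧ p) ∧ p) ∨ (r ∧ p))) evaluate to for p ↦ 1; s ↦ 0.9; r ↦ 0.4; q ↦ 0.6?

1.00

(s ∨ r) = max(0.9, 0.4) = 0.9
¬q: Gödel ¬ of 0.6 = 0 (operand ≠ 0)
¬¬q: Gödel ¬ of 0 = 1 (operand is 0)
(s → ¬¬q): 0.9 ≤ 1, so result = 1
¬p: Gödel ¬ of 1 = 0 (operand ≠ 0)
((s → ¬¬q) → ¬p): 1 > 0, so result = 0
(s ∨ s) = max(0.9, 0.9) = 0.9
((s ∨ s) ∧ r) = min(0.9, 0.4) = 0.4
(((s → ¬¬q) → ¬p) ∧ ((s ∨ s) ∧ r)) = min(0, 0.4) = 0
((s ∨ r) → (((s → ¬¬q) → ¬p) ∧ ((s ∨ s) ∧ r))): 0.9 > 0, so result = 0
(s ∨ ((s ∨ r) → (((s → ¬¬q) → ¬p) ∧ ((s ∨ s) ∧ r)))) = max(0.9, 0) = 0.9
(s ∧ p) = min(0.9, 1) = 0.9
((s ∧ p) ∧ p) = min(0.9, 1) = 0.9
(r ∧ p) = min(0.4, 1) = 0.4
(((s ∧ p) ∧ p) ∨ (r ∧ p)) = max(0.9, 0.4) = 0.9
((s ∨ ((s ∨ r) → (((s → ¬¬q) → ¬p) ∧ ((s ∨ s) ∧ r)))) → (((s ∧ p) ∧ p) ∨ (r ∧ p))): 0.9 ≤ 0.9, so result = 1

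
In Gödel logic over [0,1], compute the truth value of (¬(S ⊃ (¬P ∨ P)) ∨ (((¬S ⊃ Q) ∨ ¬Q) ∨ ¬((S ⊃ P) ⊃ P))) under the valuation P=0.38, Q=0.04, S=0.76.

¬P: Gödel ¬ of 0.38 = 0 (operand ≠ 0)
(¬P ∨ P) = max(0, 0.38) = 0.38
(S ⊃ (¬P ∨ P)): 0.76 > 0.38, so result = 0.38
¬(S ⊃ (¬P ∨ P)): Gödel ¬ of 0.38 = 0 (operand ≠ 0)
¬S: Gödel ¬ of 0.76 = 0 (operand ≠ 0)
(¬S ⊃ Q): 0 ≤ 0.04, so result = 1
¬Q: Gödel ¬ of 0.04 = 0 (operand ≠ 0)
((¬S ⊃ Q) ∨ ¬Q) = max(1, 0) = 1
(S ⊃ P): 0.76 > 0.38, so result = 0.38
((S ⊃ P) ⊃ P): 0.38 ≤ 0.38, so result = 1
¬((S ⊃ P) ⊃ P): Gödel ¬ of 1 = 0 (operand ≠ 0)
(((¬S ⊃ Q) ∨ ¬Q) ∨ ¬((S ⊃ P) ⊃ P)) = max(1, 0) = 1
(¬(S ⊃ (¬P ∨ P)) ∨ (((¬S ⊃ Q) ∨ ¬Q) ∨ ¬((S ⊃ P) ⊃ P))) = max(0, 1) = 1

1.00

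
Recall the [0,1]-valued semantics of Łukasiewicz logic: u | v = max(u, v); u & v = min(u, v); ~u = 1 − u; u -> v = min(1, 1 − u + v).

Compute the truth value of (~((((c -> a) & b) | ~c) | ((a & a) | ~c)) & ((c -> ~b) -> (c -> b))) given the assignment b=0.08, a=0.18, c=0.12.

0.12

(c -> a): min(1, 1 − 0.12 + 0.18) = 1
((c -> a) & b) = min(1, 0.08) = 0.08
~c: Łukasiewicz ¬ gives 1 − 0.12 = 0.88
(((c -> a) & b) | ~c) = max(0.08, 0.88) = 0.88
(a & a) = min(0.18, 0.18) = 0.18
~c: Łukasiewicz ¬ gives 1 − 0.12 = 0.88
((a & a) | ~c) = max(0.18, 0.88) = 0.88
((((c -> a) & b) | ~c) | ((a & a) | ~c)) = max(0.88, 0.88) = 0.88
~((((c -> a) & b) | ~c) | ((a & a) | ~c)): Łukasiewicz ¬ gives 1 − 0.88 = 0.12
~b: Łukasiewicz ¬ gives 1 − 0.08 = 0.92
(c -> ~b): min(1, 1 − 0.12 + 0.92) = 1
(c -> b): min(1, 1 − 0.12 + 0.08) = 0.96
((c -> ~b) -> (c -> b)): min(1, 1 − 1 + 0.96) = 0.96
(~((((c -> a) & b) | ~c) | ((a & a) | ~c)) & ((c -> ~b) -> (c -> b))) = min(0.12, 0.96) = 0.12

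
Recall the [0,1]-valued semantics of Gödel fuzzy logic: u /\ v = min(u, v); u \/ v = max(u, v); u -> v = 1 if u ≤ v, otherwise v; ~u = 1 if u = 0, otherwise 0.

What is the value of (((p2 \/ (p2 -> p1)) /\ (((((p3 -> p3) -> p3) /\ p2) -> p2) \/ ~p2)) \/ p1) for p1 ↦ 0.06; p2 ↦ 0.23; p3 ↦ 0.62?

0.23

(p2 -> p1): 0.23 > 0.06, so result = 0.06
(p2 \/ (p2 -> p1)) = max(0.23, 0.06) = 0.23
(p3 -> p3): 0.62 ≤ 0.62, so result = 1
((p3 -> p3) -> p3): 1 > 0.62, so result = 0.62
(((p3 -> p3) -> p3) /\ p2) = min(0.62, 0.23) = 0.23
((((p3 -> p3) -> p3) /\ p2) -> p2): 0.23 ≤ 0.23, so result = 1
~p2: Gödel ¬ of 0.23 = 0 (operand ≠ 0)
(((((p3 -> p3) -> p3) /\ p2) -> p2) \/ ~p2) = max(1, 0) = 1
((p2 \/ (p2 -> p1)) /\ (((((p3 -> p3) -> p3) /\ p2) -> p2) \/ ~p2)) = min(0.23, 1) = 0.23
(((p2 \/ (p2 -> p1)) /\ (((((p3 -> p3) -> p3) /\ p2) -> p2) \/ ~p2)) \/ p1) = max(0.23, 0.06) = 0.23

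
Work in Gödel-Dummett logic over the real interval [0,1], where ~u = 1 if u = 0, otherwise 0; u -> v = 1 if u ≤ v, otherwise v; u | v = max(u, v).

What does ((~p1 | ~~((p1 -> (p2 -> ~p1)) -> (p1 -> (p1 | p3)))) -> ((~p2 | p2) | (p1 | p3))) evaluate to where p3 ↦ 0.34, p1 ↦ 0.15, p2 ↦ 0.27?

0.34

~p1: Gödel ¬ of 0.15 = 0 (operand ≠ 0)
~p1: Gödel ¬ of 0.15 = 0 (operand ≠ 0)
(p2 -> ~p1): 0.27 > 0, so result = 0
(p1 -> (p2 -> ~p1)): 0.15 > 0, so result = 0
(p1 | p3) = max(0.15, 0.34) = 0.34
(p1 -> (p1 | p3)): 0.15 ≤ 0.34, so result = 1
((p1 -> (p2 -> ~p1)) -> (p1 -> (p1 | p3))): 0 ≤ 1, so result = 1
~((p1 -> (p2 -> ~p1)) -> (p1 -> (p1 | p3))): Gödel ¬ of 1 = 0 (operand ≠ 0)
~~((p1 -> (p2 -> ~p1)) -> (p1 -> (p1 | p3))): Gödel ¬ of 0 = 1 (operand is 0)
(~p1 | ~~((p1 -> (p2 -> ~p1)) -> (p1 -> (p1 | p3)))) = max(0, 1) = 1
~p2: Gödel ¬ of 0.27 = 0 (operand ≠ 0)
(~p2 | p2) = max(0, 0.27) = 0.27
(p1 | p3) = max(0.15, 0.34) = 0.34
((~p2 | p2) | (p1 | p3)) = max(0.27, 0.34) = 0.34
((~p1 | ~~((p1 -> (p2 -> ~p1)) -> (p1 -> (p1 | p3)))) -> ((~p2 | p2) | (p1 | p3))): 1 > 0.34, so result = 0.34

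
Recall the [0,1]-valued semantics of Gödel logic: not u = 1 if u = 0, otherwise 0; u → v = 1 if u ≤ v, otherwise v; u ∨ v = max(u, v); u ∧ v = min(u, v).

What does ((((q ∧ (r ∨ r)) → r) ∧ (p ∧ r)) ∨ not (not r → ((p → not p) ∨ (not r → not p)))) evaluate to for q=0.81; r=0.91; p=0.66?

(r ∨ r) = max(0.91, 0.91) = 0.91
(q ∧ (r ∨ r)) = min(0.81, 0.91) = 0.81
((q ∧ (r ∨ r)) → r): 0.81 ≤ 0.91, so result = 1
(p ∧ r) = min(0.66, 0.91) = 0.66
(((q ∧ (r ∨ r)) → r) ∧ (p ∧ r)) = min(1, 0.66) = 0.66
not r: Gödel ¬ of 0.91 = 0 (operand ≠ 0)
not p: Gödel ¬ of 0.66 = 0 (operand ≠ 0)
(p → not p): 0.66 > 0, so result = 0
not r: Gödel ¬ of 0.91 = 0 (operand ≠ 0)
not p: Gödel ¬ of 0.66 = 0 (operand ≠ 0)
(not r → not p): 0 ≤ 0, so result = 1
((p → not p) ∨ (not r → not p)) = max(0, 1) = 1
(not r → ((p → not p) ∨ (not r → not p))): 0 ≤ 1, so result = 1
not (not r → ((p → not p) ∨ (not r → not p))): Gödel ¬ of 1 = 0 (operand ≠ 0)
((((q ∧ (r ∨ r)) → r) ∧ (p ∧ r)) ∨ not (not r → ((p → not p) ∨ (not r → not p)))) = max(0.66, 0) = 0.66

0.66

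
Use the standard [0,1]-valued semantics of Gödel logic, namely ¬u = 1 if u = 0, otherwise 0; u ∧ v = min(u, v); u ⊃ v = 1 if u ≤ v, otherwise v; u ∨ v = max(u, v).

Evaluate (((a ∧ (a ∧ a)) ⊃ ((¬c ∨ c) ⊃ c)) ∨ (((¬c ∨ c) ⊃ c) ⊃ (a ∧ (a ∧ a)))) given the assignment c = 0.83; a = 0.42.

(a ∧ a) = min(0.42, 0.42) = 0.42
(a ∧ (a ∧ a)) = min(0.42, 0.42) = 0.42
¬c: Gödel ¬ of 0.83 = 0 (operand ≠ 0)
(¬c ∨ c) = max(0, 0.83) = 0.83
((¬c ∨ c) ⊃ c): 0.83 ≤ 0.83, so result = 1
((a ∧ (a ∧ a)) ⊃ ((¬c ∨ c) ⊃ c)): 0.42 ≤ 1, so result = 1
¬c: Gödel ¬ of 0.83 = 0 (operand ≠ 0)
(¬c ∨ c) = max(0, 0.83) = 0.83
((¬c ∨ c) ⊃ c): 0.83 ≤ 0.83, so result = 1
(a ∧ a) = min(0.42, 0.42) = 0.42
(a ∧ (a ∧ a)) = min(0.42, 0.42) = 0.42
(((¬c ∨ c) ⊃ c) ⊃ (a ∧ (a ∧ a))): 1 > 0.42, so result = 0.42
(((a ∧ (a ∧ a)) ⊃ ((¬c ∨ c) ⊃ c)) ∨ (((¬c ∨ c) ⊃ c) ⊃ (a ∧ (a ∧ a)))) = max(1, 0.42) = 1

1.00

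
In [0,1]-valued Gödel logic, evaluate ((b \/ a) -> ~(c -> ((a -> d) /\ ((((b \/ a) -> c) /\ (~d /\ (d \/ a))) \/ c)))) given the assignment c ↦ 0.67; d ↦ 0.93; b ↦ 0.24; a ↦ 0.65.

0.00

(b \/ a) = max(0.24, 0.65) = 0.65
(a -> d): 0.65 ≤ 0.93, so result = 1
(b \/ a) = max(0.24, 0.65) = 0.65
((b \/ a) -> c): 0.65 ≤ 0.67, so result = 1
~d: Gödel ¬ of 0.93 = 0 (operand ≠ 0)
(d \/ a) = max(0.93, 0.65) = 0.93
(~d /\ (d \/ a)) = min(0, 0.93) = 0
(((b \/ a) -> c) /\ (~d /\ (d \/ a))) = min(1, 0) = 0
((((b \/ a) -> c) /\ (~d /\ (d \/ a))) \/ c) = max(0, 0.67) = 0.67
((a -> d) /\ ((((b \/ a) -> c) /\ (~d /\ (d \/ a))) \/ c)) = min(1, 0.67) = 0.67
(c -> ((a -> d) /\ ((((b \/ a) -> c) /\ (~d /\ (d \/ a))) \/ c))): 0.67 ≤ 0.67, so result = 1
~(c -> ((a -> d) /\ ((((b \/ a) -> c) /\ (~d /\ (d \/ a))) \/ c))): Gödel ¬ of 1 = 0 (operand ≠ 0)
((b \/ a) -> ~(c -> ((a -> d) /\ ((((b \/ a) -> c) /\ (~d /\ (d \/ a))) \/ c)))): 0.65 > 0, so result = 0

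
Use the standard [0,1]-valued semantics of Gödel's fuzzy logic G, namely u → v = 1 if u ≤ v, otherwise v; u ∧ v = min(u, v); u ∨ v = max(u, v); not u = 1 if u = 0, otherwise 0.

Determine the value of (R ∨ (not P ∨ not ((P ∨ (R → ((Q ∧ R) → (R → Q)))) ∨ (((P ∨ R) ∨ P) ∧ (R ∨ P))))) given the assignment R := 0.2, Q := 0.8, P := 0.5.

not P: Gödel ¬ of 0.5 = 0 (operand ≠ 0)
(Q ∧ R) = min(0.8, 0.2) = 0.2
(R → Q): 0.2 ≤ 0.8, so result = 1
((Q ∧ R) → (R → Q)): 0.2 ≤ 1, so result = 1
(R → ((Q ∧ R) → (R → Q))): 0.2 ≤ 1, so result = 1
(P ∨ (R → ((Q ∧ R) → (R → Q)))) = max(0.5, 1) = 1
(P ∨ R) = max(0.5, 0.2) = 0.5
((P ∨ R) ∨ P) = max(0.5, 0.5) = 0.5
(R ∨ P) = max(0.2, 0.5) = 0.5
(((P ∨ R) ∨ P) ∧ (R ∨ P)) = min(0.5, 0.5) = 0.5
((P ∨ (R → ((Q ∧ R) → (R → Q)))) ∨ (((P ∨ R) ∨ P) ∧ (R ∨ P))) = max(1, 0.5) = 1
not ((P ∨ (R → ((Q ∧ R) → (R → Q)))) ∨ (((P ∨ R) ∨ P) ∧ (R ∨ P))): Gödel ¬ of 1 = 0 (operand ≠ 0)
(not P ∨ not ((P ∨ (R → ((Q ∧ R) → (R → Q)))) ∨ (((P ∨ R) ∨ P) ∧ (R ∨ P)))) = max(0, 0) = 0
(R ∨ (not P ∨ not ((P ∨ (R → ((Q ∧ R) → (R → Q)))) ∨ (((P ∨ R) ∨ P) ∧ (R ∨ P))))) = max(0.2, 0) = 0.2

0.20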